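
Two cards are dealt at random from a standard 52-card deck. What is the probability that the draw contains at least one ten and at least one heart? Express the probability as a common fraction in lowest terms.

29/442

There are C(52,2) = 1326 possible draws.
By inclusion-exclusion on the complements, draws missing all tens or all hearts: C(48,2) + C(39,2) − C(36,2) = 1128 + 741 − 630 = 1239.
So draws with at least one of each: 1326 − 1239 = 87, probability 87/1326 = 29/442.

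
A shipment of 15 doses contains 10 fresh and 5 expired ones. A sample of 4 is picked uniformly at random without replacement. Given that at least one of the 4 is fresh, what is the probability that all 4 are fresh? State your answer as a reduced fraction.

Work in counts. Selections with at least one fresh: C(15,4) − C(5,4) = 1365 − 5 = 1360.
Of those, selections where all 4 are fresh: C(10,4) = 210.
Conditional probability = 210/1360 = 21/136.

21/136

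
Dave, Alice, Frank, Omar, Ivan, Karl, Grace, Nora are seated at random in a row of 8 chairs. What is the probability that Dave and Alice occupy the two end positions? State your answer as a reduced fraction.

There are 8! = 40320 arrangements.
Place Dave and Alice at the ends in 2 ways, arrange the remaining 6 in 6! = 720 ways: 2·720 = 1440.
Probability = 1440/40320 = 1/28.

1/28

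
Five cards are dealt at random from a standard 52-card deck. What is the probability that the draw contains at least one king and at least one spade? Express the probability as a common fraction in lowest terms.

229297/866320

There are C(52,5) = 2598960 possible draws.
By inclusion-exclusion on the complements, draws missing all kings or all spades: C(48,5) + C(39,5) − C(36,5) = 1712304 + 575757 − 376992 = 1911069.
So draws with at least one of each: 2598960 − 1911069 = 687891, probability 687891/2598960 = 229297/866320.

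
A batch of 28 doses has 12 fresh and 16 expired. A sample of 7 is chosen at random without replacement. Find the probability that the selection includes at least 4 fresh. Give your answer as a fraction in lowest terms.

There are C(28,7) = 1184040 ways to choose the 7.
Favorable selections (at least 4 fresh): C(12,4)·C(16,3) + C(12,5)·C(16,2) + C(12,6)·C(16,1) + C(12,7)·C(16,0) = 277200 + 95040 + 14784 + 792 = 387816.
Probability = 387816/1184040 = 113/345.

113/345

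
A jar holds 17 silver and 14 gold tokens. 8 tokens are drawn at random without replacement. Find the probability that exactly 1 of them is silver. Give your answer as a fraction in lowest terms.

1496/202275

There are C(31,8) = 7888725 ways to choose 8 from 31.
Selections with exactly 1 silver: choose 1 of the 17 silver and 7 of the 14 gold, C(17,1)·C(14,7) = 17·3432 = 58344.
Probability = 58344/7888725 = 1496/202275.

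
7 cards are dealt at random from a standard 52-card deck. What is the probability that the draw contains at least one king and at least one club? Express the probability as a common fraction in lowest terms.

There are C(52,7) = 133784560 possible draws.
By inclusion-exclusion on the complements, draws missing all kings or all clubs: C(48,7) + C(39,7) − C(36,7) = 73629072 + 15380937 − 8347680 = 80662329.
So draws with at least one of each: 133784560 − 80662329 = 53122231, probability 53122231/133784560.

53122231/133784560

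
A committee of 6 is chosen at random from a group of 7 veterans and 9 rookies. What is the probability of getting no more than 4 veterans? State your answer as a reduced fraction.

Total selections: C(16,6) = 8008.
Count the complement (more than 4 veterans): C(7,5)·C(9,1) + C(7,6)·C(9,0) = 189 + 7 = 196.
Probability = 1 − 196/8008 = 7812/8008 = 279/286.

279/286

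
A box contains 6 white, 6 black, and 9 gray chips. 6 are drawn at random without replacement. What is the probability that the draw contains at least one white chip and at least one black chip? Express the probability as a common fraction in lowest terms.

3167/3876

There are C(21,6) = 54264 possible draws.
By inclusion-exclusion on the complements, draws missing all white or all black: C(15,6) + C(15,6) − C(9,6) = 5005 + 5005 − 84 = 9926.
So draws with at least one of each: 54264 − 9926 = 44338, probability 44338/54264 = 3167/3876.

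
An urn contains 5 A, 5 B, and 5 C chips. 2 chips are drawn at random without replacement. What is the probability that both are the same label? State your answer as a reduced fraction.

2/7

There are C(15,2) = 105 ways to draw 2 chips.
All same label: C(5,2) + C(5,2) + C(5,2) = 10 + 10 + 10 = 30.
Probability = 30/105 = 2/7.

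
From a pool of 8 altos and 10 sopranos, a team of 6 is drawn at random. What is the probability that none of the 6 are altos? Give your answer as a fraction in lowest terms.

There are C(18,6) = 18564 possible selections.
Selections with no altos (all sopranos): C(10,6) = 210.
Probability = 210/18564 = 5/442.

5/442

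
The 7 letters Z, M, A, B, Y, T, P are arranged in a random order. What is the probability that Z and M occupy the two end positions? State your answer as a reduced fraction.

1/21

There are 7! = 5040 arrangements.
Place Z and M at the ends in 2 ways, arrange the remaining 5 in 5! = 120 ways: 2·120 = 240.
Probability = 240/5040 = 1/21.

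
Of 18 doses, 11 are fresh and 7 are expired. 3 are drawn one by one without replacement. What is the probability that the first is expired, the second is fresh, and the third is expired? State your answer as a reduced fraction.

Multiply the conditional probabilities at each draw: 7/18 · 11/17 · 6/16 = 462/4896 = 77/816.

77/816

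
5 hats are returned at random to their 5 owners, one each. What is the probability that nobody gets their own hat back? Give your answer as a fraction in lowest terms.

There are 5! = 120 assignments.
By inclusion-exclusion, assignments with no fixed points: C(5,0)·5! − C(5,1)·4! + C(5,2)·3! − C(5,3)·2! + C(5,4)·1! − C(5,5)·0! = 44.
Probability = 44/120 = 11/30.

11/30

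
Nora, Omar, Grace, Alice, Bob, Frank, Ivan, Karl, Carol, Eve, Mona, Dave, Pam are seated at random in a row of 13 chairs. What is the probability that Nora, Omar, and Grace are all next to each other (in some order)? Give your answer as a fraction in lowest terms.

There are 13! = 6227020800 arrangements.
Treat the three as one block: 11! placements × 3! orders within the block = 39916800·6 = 239500800.
Probability = 239500800/6227020800 = 1/26.

1/26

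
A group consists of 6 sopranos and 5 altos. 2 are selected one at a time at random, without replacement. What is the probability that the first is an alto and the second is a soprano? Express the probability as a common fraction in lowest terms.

Multiply the conditional probabilities at each draw: 5/11 · 6/10 = 30/110 = 3/11.

3/11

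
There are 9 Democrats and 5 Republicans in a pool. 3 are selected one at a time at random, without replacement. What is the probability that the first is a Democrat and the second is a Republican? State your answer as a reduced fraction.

Multiply the conditional probabilities at each draw: 9/14 · 5/13 = 45/182.

45/182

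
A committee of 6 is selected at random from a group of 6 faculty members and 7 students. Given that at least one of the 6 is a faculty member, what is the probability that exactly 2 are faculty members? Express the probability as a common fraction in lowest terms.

525/1709

Work in counts. Selections with at least one faculty member: C(13,6) − C(7,6) = 1716 − 7 = 1709.
Of those, selections where exactly 2 are faculty members: C(6,2)·C(7,4) = 15·35 = 525.
Conditional probability = 525/1709.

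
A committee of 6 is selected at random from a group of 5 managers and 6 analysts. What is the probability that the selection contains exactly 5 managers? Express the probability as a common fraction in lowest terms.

1/77

There are C(11,6) = 462 ways to choose 6 from 11.
Selections with exactly 5 managers: choose 5 of the 5 managers and 1 of the 6 analysts, C(5,5)·C(6,1) = 1·6 = 6.
Probability = 6/462 = 1/77.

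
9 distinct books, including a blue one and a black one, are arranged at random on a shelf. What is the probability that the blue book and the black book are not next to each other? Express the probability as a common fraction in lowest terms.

7/9

There are 9! = 362880 arrangements.
Arrangements with the blue book and the black book adjacent: 2·8! = 80640.
So not adjacent: 362880 − 80640 = 282240, probability 282240/362880 = 7/9.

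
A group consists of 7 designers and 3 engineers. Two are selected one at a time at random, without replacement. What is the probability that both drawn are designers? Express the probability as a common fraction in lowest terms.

Multiply the conditional probabilities at each draw: 7/10 · 6/9 = 42/90 = 7/15.

7/15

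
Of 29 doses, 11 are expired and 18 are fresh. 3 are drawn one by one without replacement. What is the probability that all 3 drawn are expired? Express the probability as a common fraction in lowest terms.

Multiply the conditional probabilities at each draw: 11/29 · 10/28 · 9/27 = 990/21924 = 55/1218.

55/1218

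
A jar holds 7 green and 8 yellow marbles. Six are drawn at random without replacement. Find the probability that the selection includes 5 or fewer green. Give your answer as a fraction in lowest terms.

714/715

There are C(15,6) = 5005 ways to choose the 6.
Favorable selections (5 or fewer green): C(7,0)·C(8,6) + C(7,1)·C(8,5) + C(7,2)·C(8,4) + C(7,3)·C(8,3) + C(7,4)·C(8,2) + C(7,5)·C(8,1) = 28 + 392 + 1470 + 1960 + 980 + 168 = 4998.
Probability = 4998/5005 = 714/715.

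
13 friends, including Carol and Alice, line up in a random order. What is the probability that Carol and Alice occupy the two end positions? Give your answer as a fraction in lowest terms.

1/78

There are 13! = 6227020800 arrangements.
Place Carol and Alice at the ends in 2 ways, arrange the remaining 11 in 11! = 39916800 ways: 2·39916800 = 79833600.
Probability = 79833600/6227020800 = 1/78.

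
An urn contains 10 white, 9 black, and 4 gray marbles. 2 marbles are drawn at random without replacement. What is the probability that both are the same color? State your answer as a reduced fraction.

There are C(23,2) = 253 ways to draw 2 marbles.
All same color: C(10,2) + C(9,2) + C(4,2) = 45 + 36 + 6 = 87.
Probability = 87/253.

87/253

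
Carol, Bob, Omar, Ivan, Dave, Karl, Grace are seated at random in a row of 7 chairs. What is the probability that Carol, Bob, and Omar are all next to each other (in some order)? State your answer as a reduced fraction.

1/7

There are 7! = 5040 arrangements.
Treat the three as one block: 5! placements × 3! orders within the block = 120·6 = 720.
Probability = 720/5040 = 1/7.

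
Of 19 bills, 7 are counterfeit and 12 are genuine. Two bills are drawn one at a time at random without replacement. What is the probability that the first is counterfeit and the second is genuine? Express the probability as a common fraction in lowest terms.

Multiply the conditional probabilities at each draw: 7/19 · 12/18 = 84/342 = 14/57.

14/57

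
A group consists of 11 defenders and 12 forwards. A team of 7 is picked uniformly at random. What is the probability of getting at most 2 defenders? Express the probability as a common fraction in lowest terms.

1652/7429

Total selections: C(23,7) = 245157.
Favorable selections (at most 2 defenders): C(11,0)·C(12,7) + C(11,1)·C(12,6) + C(11,2)·C(12,5) = 792 + 10164 + 43560 = 54516.
Probability = 54516/245157 = 1652/7429.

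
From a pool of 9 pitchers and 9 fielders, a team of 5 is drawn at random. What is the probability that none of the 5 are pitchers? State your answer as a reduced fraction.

1/68

There are C(18,5) = 8568 possible selections.
Selections with no pitchers (all fielders): C(9,5) = 126.
Probability = 126/8568 = 1/68.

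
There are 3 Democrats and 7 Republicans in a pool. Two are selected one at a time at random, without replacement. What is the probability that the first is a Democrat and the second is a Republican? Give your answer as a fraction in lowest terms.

Multiply the conditional probabilities at each draw: 3/10 · 7/9 = 21/90 = 7/30.

7/30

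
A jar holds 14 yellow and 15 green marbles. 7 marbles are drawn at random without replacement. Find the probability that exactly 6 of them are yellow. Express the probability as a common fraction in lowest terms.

77/2668

There are C(29,7) = 1560780 ways to choose 7 from 29.
Selections with exactly 6 yellow: choose 6 of the 14 yellow and 1 of the 15 green, C(14,6)·C(15,1) = 3003·15 = 45045.
Probability = 45045/1560780 = 77/2668.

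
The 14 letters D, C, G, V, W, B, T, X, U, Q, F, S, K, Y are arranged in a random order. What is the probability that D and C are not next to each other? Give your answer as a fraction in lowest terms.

6/7

There are 14! = 87178291200 arrangements.
Arrangements with D and C adjacent: 2·13! = 12454041600.
So not adjacent: 87178291200 − 12454041600 = 74724249600, probability 74724249600/87178291200 = 6/7.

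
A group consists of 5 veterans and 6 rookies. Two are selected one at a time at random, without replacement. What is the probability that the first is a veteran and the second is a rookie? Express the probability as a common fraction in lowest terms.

3/11

Multiply the conditional probabilities at each draw: 5/11 · 6/10 = 30/110 = 3/11.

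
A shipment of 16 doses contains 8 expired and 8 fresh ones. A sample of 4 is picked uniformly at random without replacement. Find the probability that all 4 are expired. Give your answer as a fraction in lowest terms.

1/26

There are C(16,4) = 1820 possible selections.
Selections with all expired: C(8,4) = 70.
Probability = 70/1820 = 1/26.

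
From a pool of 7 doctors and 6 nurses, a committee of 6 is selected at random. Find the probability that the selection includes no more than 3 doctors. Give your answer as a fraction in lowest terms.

529/858

There are C(13,6) = 1716 ways to choose the 6.
Count the complement (more than 3 doctors): C(7,4)·C(6,2) + C(7,5)·C(6,1) + C(7,6)·C(6,0) = 525 + 126 + 7 = 658.
Probability = 1 − 658/1716 = 1058/1716 = 529/858.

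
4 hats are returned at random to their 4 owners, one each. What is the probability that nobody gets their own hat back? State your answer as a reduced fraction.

There are 4! = 24 assignments.
By inclusion-exclusion, assignments with no fixed points: C(4,0)·4! − C(4,1)·3! + C(4,2)·2! − C(4,3)·1! + C(4,4)·0! = 9.
Probability = 9/24 = 3/8.

3/8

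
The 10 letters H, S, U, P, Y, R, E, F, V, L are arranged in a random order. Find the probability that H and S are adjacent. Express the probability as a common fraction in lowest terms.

There are 10! = 3628800 arrangements.
Treat H and S as a block: 9! arrangements of the blocks × 2 orders within the block = 2·362880 = 725760.
Probability = 725760/3628800 = 1/5.

1/5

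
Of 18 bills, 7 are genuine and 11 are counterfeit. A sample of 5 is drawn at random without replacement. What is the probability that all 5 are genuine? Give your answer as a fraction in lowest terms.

1/408

There are C(18,5) = 8568 possible selections.
Selections with all genuine: C(7,5) = 21.
Probability = 21/8568 = 1/408.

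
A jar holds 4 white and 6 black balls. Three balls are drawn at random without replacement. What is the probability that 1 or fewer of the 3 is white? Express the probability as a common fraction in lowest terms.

2/3

There are C(10,3) = 120 ways to choose the 3.
Favorable selections (1 or fewer white): C(4,0)·C(6,3) + C(4,1)·C(6,2) = 20 + 60 = 80.
Probability = 80/120 = 2/3.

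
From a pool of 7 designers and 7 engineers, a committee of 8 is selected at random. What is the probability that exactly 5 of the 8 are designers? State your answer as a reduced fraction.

The sample space is all 8-subsets of the 14: C(14,8) = 3003.
Selections with exactly 5 designers: choose 5 of the 7 designers and 3 of the 7 engineers, C(7,5)·C(7,3) = 21·35 = 735.
Probability = 735/3003 = 35/143.

35/143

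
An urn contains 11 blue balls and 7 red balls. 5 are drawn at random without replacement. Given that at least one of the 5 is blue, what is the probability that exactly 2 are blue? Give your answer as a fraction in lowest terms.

25/111

Work in counts. Selections with at least one blue: C(18,5) − C(7,5) = 8568 − 21 = 8547.
Of those, selections where exactly 2 are blue: C(11,2)·C(7,3) = 55·35 = 1925.
Conditional probability = 1925/8547 = 25/111.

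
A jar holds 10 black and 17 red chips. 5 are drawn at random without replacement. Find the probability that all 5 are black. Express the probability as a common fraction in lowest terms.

14/4485

There are C(27,5) = 80730 possible selections.
Selections with all black: C(10,5) = 252.
Probability = 252/80730 = 14/4485.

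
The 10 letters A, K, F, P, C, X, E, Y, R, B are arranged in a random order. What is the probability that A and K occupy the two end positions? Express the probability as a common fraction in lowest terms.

1/45

There are 10! = 3628800 arrangements.
Place A and K at the ends in 2 ways, arrange the remaining 8 in 8! = 40320 ways: 2·40320 = 80640.
Probability = 80640/3628800 = 1/45.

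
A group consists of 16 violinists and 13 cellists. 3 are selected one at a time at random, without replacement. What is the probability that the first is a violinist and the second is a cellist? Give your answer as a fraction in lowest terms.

Multiply the conditional probabilities at each draw: 16/29 · 13/28 = 208/812 = 52/203.

52/203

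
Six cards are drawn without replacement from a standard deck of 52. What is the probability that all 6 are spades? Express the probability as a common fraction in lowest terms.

33/391510

There are C(52,6) = 20358520 possible 6-card hands.
Hands that are all spades: C(13,6) = 1716.
Probability = 1716/20358520 = 33/391510.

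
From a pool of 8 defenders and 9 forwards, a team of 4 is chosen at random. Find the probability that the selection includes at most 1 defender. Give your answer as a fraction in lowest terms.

Total selections: C(17,4) = 2380.
Favorable selections (at most 1 defender): C(8,0)·C(9,4) + C(8,1)·C(9,3) = 126 + 672 = 798.
Probability = 798/2380 = 57/170.

57/170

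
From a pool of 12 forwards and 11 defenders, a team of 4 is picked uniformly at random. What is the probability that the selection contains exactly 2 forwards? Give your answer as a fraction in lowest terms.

66/161

The sample space is all 4-subsets of the 23: C(23,4) = 8855.
Selections with exactly 2 forwards: choose 2 of the 12 forwards and 2 of the 11 defenders, C(12,2)·C(11,2) = 66·55 = 3630.
Probability = 3630/8855 = 66/161.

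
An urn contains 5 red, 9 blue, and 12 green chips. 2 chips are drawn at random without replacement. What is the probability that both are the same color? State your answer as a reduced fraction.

There are C(26,2) = 325 ways to draw 2 chips.
All same color: C(5,2) + C(9,2) + C(12,2) = 10 + 36 + 66 = 112.
Probability = 112/325.

112/325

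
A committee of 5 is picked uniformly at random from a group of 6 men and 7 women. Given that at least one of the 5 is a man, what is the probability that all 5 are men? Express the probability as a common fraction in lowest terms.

1/211

Work in counts. Selections with at least one man: C(13,5) − C(7,5) = 1287 − 21 = 1266.
Of those, selections where all 5 are men: C(6,5) = 6.
Conditional probability = 6/1266 = 1/211.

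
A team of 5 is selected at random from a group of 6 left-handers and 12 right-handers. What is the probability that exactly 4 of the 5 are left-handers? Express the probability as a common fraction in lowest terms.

5/238

The sample space is all 5-subsets of the 18: C(18,5) = 8568.
Selections with exactly 4 left-handers: choose 4 of the 6 left-handers and 1 of the 12 right-handers, C(6,4)·C(12,1) = 15·12 = 180.
Probability = 180/8568 = 5/238.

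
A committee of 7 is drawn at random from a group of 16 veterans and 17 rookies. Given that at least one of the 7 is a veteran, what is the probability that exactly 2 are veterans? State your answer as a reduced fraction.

18564/106315

Work in counts. Selections with at least one veteran: C(33,7) − C(17,7) = 4272048 − 19448 = 4252600.
Of those, selections where exactly 2 are veterans: C(16,2)·C(17,5) = 120·6188 = 742560.
Conditional probability = 742560/4252600 = 18564/106315.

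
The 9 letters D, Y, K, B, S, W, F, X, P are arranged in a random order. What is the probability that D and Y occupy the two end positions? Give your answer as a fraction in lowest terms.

1/36

There are 9! = 362880 arrangements.
Place D and Y at the ends in 2 ways, arrange the remaining 7 in 7! = 5040 ways: 2·5040 = 10080.
Probability = 10080/362880 = 1/36.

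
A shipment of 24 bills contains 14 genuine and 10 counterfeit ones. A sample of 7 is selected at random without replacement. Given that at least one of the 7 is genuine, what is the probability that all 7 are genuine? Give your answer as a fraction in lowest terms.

Work in counts. Selections with at least one genuine: C(24,7) − C(10,7) = 346104 − 120 = 345984.
Of those, selections where all 7 are genuine: C(14,7) = 3432.
Conditional probability = 3432/345984 = 143/14416.

143/14416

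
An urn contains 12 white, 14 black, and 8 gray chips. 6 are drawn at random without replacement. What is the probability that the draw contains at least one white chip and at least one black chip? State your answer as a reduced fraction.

1231559/1344904

There are C(34,6) = 1344904 possible draws.
By inclusion-exclusion on the complements, draws missing all white or all black: C(22,6) + C(20,6) − C(8,6) = 74613 + 38760 − 28 = 113345.
So draws with at least one of each: 1344904 − 113345 = 1231559, probability 1231559/1344904.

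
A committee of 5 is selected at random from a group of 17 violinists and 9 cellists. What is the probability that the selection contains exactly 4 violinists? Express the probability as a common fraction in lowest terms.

1071/3289

The sample space is all 5-subsets of the 26: C(26,5) = 65780.
Selections with exactly 4 violinists: choose 4 of the 17 violinists and 1 of the 9 cellists, C(17,4)·C(9,1) = 2380·9 = 21420.
Probability = 21420/65780 = 1071/3289.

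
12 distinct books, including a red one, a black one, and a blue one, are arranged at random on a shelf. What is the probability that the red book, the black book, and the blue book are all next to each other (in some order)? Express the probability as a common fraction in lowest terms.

1/22

There are 12! = 479001600 arrangements.
Treat the three as one block: 10! placements × 3! orders within the block = 3628800·6 = 21772800.
Probability = 21772800/479001600 = 1/22.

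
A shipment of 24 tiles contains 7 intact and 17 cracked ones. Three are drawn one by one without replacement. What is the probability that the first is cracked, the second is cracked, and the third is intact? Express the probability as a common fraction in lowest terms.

Multiply the conditional probabilities at each draw: 17/24 · 16/23 · 7/22 = 1904/12144 = 119/759.

119/759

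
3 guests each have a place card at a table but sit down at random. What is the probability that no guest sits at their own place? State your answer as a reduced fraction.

1/3

There are 3! = 6 seatings.
By inclusion-exclusion, seatings with no fixed points: C(3,0)·3! − C(3,1)·2! + C(3,2)·1! − C(3,3)·0! = 2.
Probability = 2/6 = 1/3.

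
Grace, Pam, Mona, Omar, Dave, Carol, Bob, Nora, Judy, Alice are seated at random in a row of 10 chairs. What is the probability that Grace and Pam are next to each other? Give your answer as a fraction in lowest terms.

There are 10! = 3628800 arrangements.
Treat Grace and Pam as a block: 9! arrangements of the blocks × 2 orders within the block = 2·362880 = 725760.
Probability = 725760/3628800 = 1/5.

1/5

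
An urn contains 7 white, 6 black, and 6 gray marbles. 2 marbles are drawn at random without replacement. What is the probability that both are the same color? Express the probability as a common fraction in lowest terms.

There are C(19,2) = 171 ways to draw 2 marbles.
All same color: C(7,2) + C(6,2) + C(6,2) = 21 + 15 + 15 = 51.
Probability = 51/171 = 17/57.

17/57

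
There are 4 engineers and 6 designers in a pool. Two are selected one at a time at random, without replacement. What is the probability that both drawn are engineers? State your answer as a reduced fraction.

2/15

Multiply the conditional probabilities at each draw: 4/10 · 3/9 = 12/90 = 2/15.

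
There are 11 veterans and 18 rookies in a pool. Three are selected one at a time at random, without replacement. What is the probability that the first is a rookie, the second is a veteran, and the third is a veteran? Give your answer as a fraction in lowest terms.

Multiply the conditional probabilities at each draw: 18/29 · 11/28 · 10/27 = 1980/21924 = 55/609.

55/609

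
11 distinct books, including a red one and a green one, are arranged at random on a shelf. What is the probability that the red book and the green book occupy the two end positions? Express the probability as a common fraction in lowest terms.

1/55

There are 11! = 39916800 arrangements.
Place the red book and the green book at the ends in 2 ways, arrange the remaining 9 in 9! = 362880 ways: 2·362880 = 725760.
Probability = 725760/39916800 = 1/55.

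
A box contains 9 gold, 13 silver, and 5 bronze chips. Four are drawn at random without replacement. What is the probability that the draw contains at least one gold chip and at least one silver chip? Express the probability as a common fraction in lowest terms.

There are C(27,4) = 17550 possible draws.
By inclusion-exclusion on the complements, draws missing all gold or all silver: C(18,4) + C(14,4) − C(5,4) = 3060 + 1001 − 5 = 4056.
So draws with at least one of each: 17550 − 4056 = 13494, probability 13494/17550 = 173/225.

173/225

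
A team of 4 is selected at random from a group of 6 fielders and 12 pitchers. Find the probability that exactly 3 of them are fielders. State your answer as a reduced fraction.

4/51

Total number of selections: C(18,4) = 3060.
Selections with exactly 3 fielders: choose 3 of the 6 fielders and 1 of the 12 pitchers, C(6,3)·C(12,1) = 20·12 = 240.
Probability = 240/3060 = 4/51.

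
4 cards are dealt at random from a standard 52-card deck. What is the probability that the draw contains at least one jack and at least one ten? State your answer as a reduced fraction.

There are C(52,4) = 270725 possible draws.
By inclusion-exclusion on the complements, draws missing all jacks or all tens: C(48,4) + C(48,4) − C(44,4) = 194580 + 194580 − 135751 = 253409.
So draws with at least one of each: 270725 − 253409 = 17316, probability 17316/270725 = 1332/20825.

1332/20825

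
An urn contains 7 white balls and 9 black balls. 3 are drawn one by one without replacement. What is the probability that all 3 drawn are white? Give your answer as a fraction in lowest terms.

Multiply the conditional probabilities at each draw: 7/16 · 6/15 · 5/14 = 210/3360 = 1/16.

1/16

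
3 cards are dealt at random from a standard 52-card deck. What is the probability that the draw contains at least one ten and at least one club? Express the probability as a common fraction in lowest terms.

33/260

There are C(52,3) = 22100 possible draws.
By inclusion-exclusion on the complements, draws missing all tens or all clubs: C(48,3) + C(39,3) − C(36,3) = 17296 + 9139 − 7140 = 19295.
So draws with at least one of each: 22100 − 19295 = 2805, probability 2805/22100 = 33/260.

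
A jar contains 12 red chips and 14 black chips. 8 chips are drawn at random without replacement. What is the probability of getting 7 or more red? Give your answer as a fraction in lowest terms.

81/10925

Total selections: C(26,8) = 1562275.
Favorable selections (7 or more red): C(12,7)·C(14,1) + C(12,8)·C(14,0) = 11088 + 495 = 11583.
Probability = 11583/1562275 = 81/10925.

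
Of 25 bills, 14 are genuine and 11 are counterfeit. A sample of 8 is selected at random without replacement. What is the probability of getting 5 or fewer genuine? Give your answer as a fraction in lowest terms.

Total selections: C(25,8) = 1081575.
Favorable selections (5 or fewer genuine): C(14,0)·C(11,8) + C(14,1)·C(11,7) + C(14,2)·C(11,6) + C(14,3)·C(11,5) + C(14,4)·C(11,4) + C(14,5)·C(11,3) = 165 + 4620 + 42042 + 168168 + 330330 + 330330 = 875655.
Probability = 875655/1081575 = 1769/2185.

1769/2185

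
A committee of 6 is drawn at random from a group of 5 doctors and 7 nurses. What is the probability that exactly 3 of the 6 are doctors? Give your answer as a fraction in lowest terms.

Total number of selections: C(12,6) = 924.
Selections with exactly 3 doctors: choose 3 of the 5 doctors and 3 of the 7 nurses, C(5,3)·C(7,3) = 10·35 = 350.
Probability = 350/924 = 25/66.

25/66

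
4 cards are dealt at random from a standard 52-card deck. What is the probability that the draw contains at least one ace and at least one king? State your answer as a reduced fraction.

There are C(52,4) = 270725 possible draws.
By inclusion-exclusion on the complements, draws missing all aces or all kings: C(48,4) + C(48,4) − C(44,4) = 194580 + 194580 − 135751 = 253409.
So draws with at least one of each: 270725 − 253409 = 17316, probability 17316/270725 = 1332/20825.

1332/20825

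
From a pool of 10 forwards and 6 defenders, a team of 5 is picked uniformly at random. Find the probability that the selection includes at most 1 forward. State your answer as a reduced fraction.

1/28

Total selections: C(16,5) = 4368.
Favorable selections (at most 1 forward): C(10,0)·C(6,5) + C(10,1)·C(6,4) = 6 + 150 = 156.
Probability = 156/4368 = 1/28.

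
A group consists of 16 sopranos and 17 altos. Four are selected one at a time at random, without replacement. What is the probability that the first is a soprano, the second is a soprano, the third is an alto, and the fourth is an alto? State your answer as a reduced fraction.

68/1023

Multiply the conditional probabilities at each draw: 16/33 · 15/32 · 17/31 · 16/30 = 65280/982080 = 68/1023.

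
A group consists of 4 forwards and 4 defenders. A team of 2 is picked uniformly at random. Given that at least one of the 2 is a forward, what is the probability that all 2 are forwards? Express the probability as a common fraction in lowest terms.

Work in counts. Selections with at least one forward: C(8,2) − C(4,2) = 28 − 6 = 22.
Of those, selections where all 2 are forwards: C(4,2) = 6.
Conditional probability = 6/22 = 3/11.

3/11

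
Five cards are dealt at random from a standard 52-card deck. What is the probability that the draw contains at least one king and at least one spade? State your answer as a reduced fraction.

229297/866320

There are C(52,5) = 2598960 possible draws.
By inclusion-exclusion on the complements, draws missing all kings or all spades: C(48,5) + C(39,5) − C(36,5) = 1712304 + 575757 − 376992 = 1911069.
So draws with at least one of each: 2598960 − 1911069 = 687891, probability 687891/2598960 = 229297/866320.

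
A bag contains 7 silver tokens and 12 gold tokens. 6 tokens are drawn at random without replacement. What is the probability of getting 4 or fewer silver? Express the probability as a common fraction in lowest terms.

3839/3876

Total selections: C(19,6) = 27132.
Favorable selections (4 or fewer silver): C(7,0)·C(12,6) + C(7,1)·C(12,5) + C(7,2)·C(12,4) + C(7,3)·C(12,3) + C(7,4)·C(12,2) = 924 + 5544 + 10395 + 7700 + 2310 = 26873.
Probability = 26873/27132 = 3839/3876.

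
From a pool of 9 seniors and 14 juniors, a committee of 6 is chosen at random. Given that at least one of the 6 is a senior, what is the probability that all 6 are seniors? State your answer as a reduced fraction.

Work in counts. Selections with at least one senior: C(23,6) − C(14,6) = 100947 − 3003 = 97944.
Of those, selections where all 6 are seniors: C(9,6) = 84.
Conditional probability = 84/97944 = 1/1166.

1/1166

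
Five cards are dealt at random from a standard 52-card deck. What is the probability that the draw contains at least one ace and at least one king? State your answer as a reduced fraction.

There are C(52,5) = 2598960 possible draws.
By inclusion-exclusion on the complements, draws missing all aces or all kings: C(48,5) + C(48,5) − C(44,5) = 1712304 + 1712304 − 1086008 = 2338600.
So draws with at least one of each: 2598960 − 2338600 = 260360, probability 260360/2598960 = 6509/64974.

6509/64974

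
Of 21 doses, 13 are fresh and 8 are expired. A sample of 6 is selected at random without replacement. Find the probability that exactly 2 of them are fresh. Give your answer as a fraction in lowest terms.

The sample space is all 6-subsets of the 21: C(21,6) = 54264.
Selections with exactly 2 fresh: choose 2 of the 13 fresh and 4 of the 8 expired, C(13,2)·C(8,4) = 78·70 = 5460.
Probability = 5460/54264 = 65/646.

65/646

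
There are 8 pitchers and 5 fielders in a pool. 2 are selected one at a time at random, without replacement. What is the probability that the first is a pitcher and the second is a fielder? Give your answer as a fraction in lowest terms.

10/39

Multiply the conditional probabilities at each draw: 8/13 · 5/12 = 40/156 = 10/39.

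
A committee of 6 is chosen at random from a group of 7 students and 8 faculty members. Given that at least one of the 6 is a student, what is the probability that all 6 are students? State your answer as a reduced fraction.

1/711

Work in counts. Selections with at least one student: C(15,6) − C(8,6) = 5005 − 28 = 4977.
Of those, selections where all 6 are students: C(7,6) = 7.
Conditional probability = 7/4977 = 1/711.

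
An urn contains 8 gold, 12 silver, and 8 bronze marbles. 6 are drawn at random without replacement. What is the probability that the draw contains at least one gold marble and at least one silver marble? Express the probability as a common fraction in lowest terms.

5500/6279

There are C(28,6) = 376740 possible draws.
By inclusion-exclusion on the complements, draws missing all gold or all silver: C(20,6) + C(16,6) − C(8,6) = 38760 + 8008 − 28 = 46740.
So draws with at least one of each: 376740 − 46740 = 330000, probability 330000/376740 = 5500/6279.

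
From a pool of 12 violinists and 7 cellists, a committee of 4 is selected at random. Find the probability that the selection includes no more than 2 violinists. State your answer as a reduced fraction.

There are C(19,4) = 3876 ways to choose the 4.
Count the complement (more than 2 violinists): C(12,3)·C(7,1) + C(12,4)·C(7,0) = 1540 + 495 = 2035.
Probability = 1 − 2035/3876 = 1841/3876.

1841/3876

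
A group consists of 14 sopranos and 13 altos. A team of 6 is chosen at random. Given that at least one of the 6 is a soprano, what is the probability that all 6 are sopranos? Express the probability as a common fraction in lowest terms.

Work in counts. Selections with at least one soprano: C(27,6) − C(13,6) = 296010 − 1716 = 294294.
Of those, selections where all 6 are sopranos: C(14,6) = 3003.
Conditional probability = 3003/294294 = 1/98.

1/98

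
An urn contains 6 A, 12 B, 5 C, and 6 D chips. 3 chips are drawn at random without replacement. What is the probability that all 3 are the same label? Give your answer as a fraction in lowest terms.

There are C(29,3) = 3654 ways to draw 3 chips.
All same label: C(6,3) + C(12,3) + C(5,3) + C(6,3) = 20 + 220 + 10 + 20 = 270.
Probability = 270/3654 = 15/203.

15/203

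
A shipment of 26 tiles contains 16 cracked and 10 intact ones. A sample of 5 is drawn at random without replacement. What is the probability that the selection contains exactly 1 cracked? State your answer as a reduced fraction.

168/3289

The sample space is all 5-subsets of the 26: C(26,5) = 65780.
Selections with exactly 1 cracked: choose 1 of the 16 cracked and 4 of the 10 intact, C(16,1)·C(10,4) = 16·210 = 3360.
Probability = 3360/65780 = 168/3289.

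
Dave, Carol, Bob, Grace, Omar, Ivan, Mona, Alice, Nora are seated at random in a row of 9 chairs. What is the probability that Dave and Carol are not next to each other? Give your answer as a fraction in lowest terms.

There are 9! = 362880 arrangements.
Arrangements with Dave and Carol adjacent: 2·8! = 80640.
So not adjacent: 362880 − 80640 = 282240, probability 282240/362880 = 7/9.

7/9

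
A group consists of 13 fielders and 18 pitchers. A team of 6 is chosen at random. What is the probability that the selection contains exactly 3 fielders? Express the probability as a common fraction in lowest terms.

Total number of selections: C(31,6) = 736281.
Selections with exactly 3 fielders: choose 3 of the 13 fielders and 3 of the 18 pitchers, C(13,3)·C(18,3) = 286·816 = 233376.
Probability = 233376/736281 = 5984/18879.

5984/18879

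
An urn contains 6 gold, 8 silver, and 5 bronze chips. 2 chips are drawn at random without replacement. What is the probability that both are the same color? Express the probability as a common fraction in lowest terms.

53/171

There are C(19,2) = 171 ways to draw 2 chips.
All same color: C(6,2) + C(8,2) + C(5,2) = 15 + 28 + 10 = 53.
Probability = 53/171.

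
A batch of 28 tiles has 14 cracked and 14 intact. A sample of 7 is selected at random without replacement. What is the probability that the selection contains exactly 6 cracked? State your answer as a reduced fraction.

49/1380

The sample space is all 7-subsets of the 28: C(28,7) = 1184040.
Selections with exactly 6 cracked: choose 6 of the 14 cracked and 1 of the 14 intact, C(14,6)·C(14,1) = 3003·14 = 42042.
Probability = 42042/1184040 = 49/1380.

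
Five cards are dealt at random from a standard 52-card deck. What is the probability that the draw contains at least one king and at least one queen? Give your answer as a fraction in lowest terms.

6509/64974

There are C(52,5) = 2598960 possible draws.
By inclusion-exclusion on the complements, draws missing all kings or all queens: C(48,5) + C(48,5) − C(44,5) = 1712304 + 1712304 − 1086008 = 2338600.
So draws with at least one of each: 2598960 − 2338600 = 260360, probability 260360/2598960 = 6509/64974.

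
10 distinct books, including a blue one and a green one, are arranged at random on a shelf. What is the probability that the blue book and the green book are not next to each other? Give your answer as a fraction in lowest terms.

4/5

There are 10! = 3628800 arrangements.
Arrangements with the blue book and the green book adjacent: 2·9! = 725760.
So not adjacent: 3628800 − 725760 = 2903040, probability 2903040/3628800 = 4/5.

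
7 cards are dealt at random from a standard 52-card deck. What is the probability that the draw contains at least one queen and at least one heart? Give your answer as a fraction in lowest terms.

53122231/133784560

There are C(52,7) = 133784560 possible draws.
By inclusion-exclusion on the complements, draws missing all queens or all hearts: C(48,7) + C(39,7) − C(36,7) = 73629072 + 15380937 − 8347680 = 80662329.
So draws with at least one of each: 133784560 − 80662329 = 53122231, probability 53122231/133784560.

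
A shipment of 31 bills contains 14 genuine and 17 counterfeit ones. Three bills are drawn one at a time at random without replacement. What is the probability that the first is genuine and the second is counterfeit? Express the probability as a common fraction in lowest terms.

119/465

Multiply the conditional probabilities at each draw: 14/31 · 17/30 = 238/930 = 119/465.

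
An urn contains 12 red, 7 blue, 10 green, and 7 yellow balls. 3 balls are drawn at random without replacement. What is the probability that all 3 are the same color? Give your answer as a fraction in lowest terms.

41/714

There are C(36,3) = 7140 ways to draw 3 balls.
All same color: C(12,3) + C(7,3) + C(10,3) + C(7,3) = 220 + 35 + 120 + 35 = 410.
Probability = 410/7140 = 41/714.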